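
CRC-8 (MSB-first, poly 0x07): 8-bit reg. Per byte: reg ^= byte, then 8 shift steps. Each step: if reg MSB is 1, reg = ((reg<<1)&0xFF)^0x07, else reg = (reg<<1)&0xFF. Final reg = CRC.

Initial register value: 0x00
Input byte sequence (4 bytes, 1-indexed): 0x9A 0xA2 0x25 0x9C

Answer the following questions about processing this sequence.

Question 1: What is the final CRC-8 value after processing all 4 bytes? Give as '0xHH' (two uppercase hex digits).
After byte 1 (0x9A): reg=0xCF
After byte 2 (0xA2): reg=0x04
After byte 3 (0x25): reg=0xE7
After byte 4 (0x9C): reg=0x66

Answer: 0x66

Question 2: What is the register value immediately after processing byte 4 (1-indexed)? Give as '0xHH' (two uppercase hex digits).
After byte 1 (0x9A): reg=0xCF
After byte 2 (0xA2): reg=0x04
After byte 3 (0x25): reg=0xE7
After byte 4 (0x9C): reg=0x66

Answer: 0x66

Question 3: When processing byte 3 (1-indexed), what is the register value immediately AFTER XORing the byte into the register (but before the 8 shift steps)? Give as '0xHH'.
Register before byte 3: 0x04
Byte 3: 0x25
0x04 XOR 0x25 = 0x21

Answer: 0x21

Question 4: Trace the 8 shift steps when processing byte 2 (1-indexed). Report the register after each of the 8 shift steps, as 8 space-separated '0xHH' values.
Answer: 0xDA 0xB3 0x61 0xC2 0x83 0x01 0x02 0x04

Derivation:
After byte 1 (0x9A): reg=0xCF
Register before byte 2: 0xCF
After XOR with byte 0xA2: 0x6D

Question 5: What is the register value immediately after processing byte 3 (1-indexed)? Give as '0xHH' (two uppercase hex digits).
After byte 1 (0x9A): reg=0xCF
After byte 2 (0xA2): reg=0x04
After byte 3 (0x25): reg=0xE7

Answer: 0xE7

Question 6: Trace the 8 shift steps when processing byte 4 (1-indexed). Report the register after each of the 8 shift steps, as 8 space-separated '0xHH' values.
After byte 1 (0x9A): reg=0xCF
After byte 2 (0xA2): reg=0x04
After byte 3 (0x25): reg=0xE7
Register before byte 4: 0xE7
After XOR with byte 0x9C: 0x7B

Answer: 0xF6 0xEB 0xD1 0xA5 0x4D 0x9A 0x33 0x66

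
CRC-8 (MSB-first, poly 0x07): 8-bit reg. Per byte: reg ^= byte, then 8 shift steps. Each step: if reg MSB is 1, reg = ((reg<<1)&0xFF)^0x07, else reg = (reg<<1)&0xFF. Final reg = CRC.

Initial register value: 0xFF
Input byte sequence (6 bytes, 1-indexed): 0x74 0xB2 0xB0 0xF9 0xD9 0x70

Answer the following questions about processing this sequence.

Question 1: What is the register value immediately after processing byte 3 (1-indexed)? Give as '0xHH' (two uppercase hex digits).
Answer: 0x9B

Derivation:
After byte 1 (0x74): reg=0xB8
After byte 2 (0xB2): reg=0x36
After byte 3 (0xB0): reg=0x9B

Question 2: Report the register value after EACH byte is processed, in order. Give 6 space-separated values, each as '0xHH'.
0xB8 0x36 0x9B 0x29 0xDE 0x43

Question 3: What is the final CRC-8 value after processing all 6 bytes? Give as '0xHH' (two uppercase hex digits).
Answer: 0x43

Derivation:
After byte 1 (0x74): reg=0xB8
After byte 2 (0xB2): reg=0x36
After byte 3 (0xB0): reg=0x9B
After byte 4 (0xF9): reg=0x29
After byte 5 (0xD9): reg=0xDE
After byte 6 (0x70): reg=0x43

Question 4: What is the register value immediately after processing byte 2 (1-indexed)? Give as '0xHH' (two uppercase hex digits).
After byte 1 (0x74): reg=0xB8
After byte 2 (0xB2): reg=0x36

Answer: 0x36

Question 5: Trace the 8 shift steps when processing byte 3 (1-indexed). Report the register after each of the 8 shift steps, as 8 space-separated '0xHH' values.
Answer: 0x0B 0x16 0x2C 0x58 0xB0 0x67 0xCE 0x9B

Derivation:
After byte 1 (0x74): reg=0xB8
After byte 2 (0xB2): reg=0x36
Register before byte 3: 0x36
After XOR with byte 0xB0: 0x86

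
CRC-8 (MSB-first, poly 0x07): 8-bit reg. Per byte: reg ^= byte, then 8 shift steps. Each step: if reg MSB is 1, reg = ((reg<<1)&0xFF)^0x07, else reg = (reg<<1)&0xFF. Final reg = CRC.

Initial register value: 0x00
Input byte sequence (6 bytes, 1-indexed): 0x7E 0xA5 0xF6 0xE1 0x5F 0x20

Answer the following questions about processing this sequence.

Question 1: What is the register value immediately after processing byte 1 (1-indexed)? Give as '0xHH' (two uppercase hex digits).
Answer: 0x7D

Derivation:
After byte 1 (0x7E): reg=0x7D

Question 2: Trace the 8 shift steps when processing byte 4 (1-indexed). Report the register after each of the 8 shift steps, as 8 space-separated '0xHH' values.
Answer: 0x7E 0xFC 0xFF 0xF9 0xF5 0xED 0xDD 0xBD

Derivation:
After byte 1 (0x7E): reg=0x7D
After byte 2 (0xA5): reg=0x06
After byte 3 (0xF6): reg=0xDE
Register before byte 4: 0xDE
After XOR with byte 0xE1: 0x3F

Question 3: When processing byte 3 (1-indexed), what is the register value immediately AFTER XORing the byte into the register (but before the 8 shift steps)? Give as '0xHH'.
Register before byte 3: 0x06
Byte 3: 0xF6
0x06 XOR 0xF6 = 0xF0

Answer: 0xF0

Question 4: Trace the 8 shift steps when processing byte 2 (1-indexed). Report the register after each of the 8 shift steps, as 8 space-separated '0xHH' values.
After byte 1 (0x7E): reg=0x7D
Register before byte 2: 0x7D
After XOR with byte 0xA5: 0xD8

Answer: 0xB7 0x69 0xD2 0xA3 0x41 0x82 0x03 0x06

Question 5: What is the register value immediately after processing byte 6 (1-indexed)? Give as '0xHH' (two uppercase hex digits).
After byte 1 (0x7E): reg=0x7D
After byte 2 (0xA5): reg=0x06
After byte 3 (0xF6): reg=0xDE
After byte 4 (0xE1): reg=0xBD
After byte 5 (0x5F): reg=0xA0
After byte 6 (0x20): reg=0x89

Answer: 0x89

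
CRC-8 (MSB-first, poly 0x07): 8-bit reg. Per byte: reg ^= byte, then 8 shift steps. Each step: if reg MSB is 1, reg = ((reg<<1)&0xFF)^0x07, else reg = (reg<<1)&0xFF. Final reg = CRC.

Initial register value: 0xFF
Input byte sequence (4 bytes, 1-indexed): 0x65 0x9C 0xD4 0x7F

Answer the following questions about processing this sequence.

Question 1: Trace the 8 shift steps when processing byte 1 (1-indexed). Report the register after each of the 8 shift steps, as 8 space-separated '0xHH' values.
Answer: 0x33 0x66 0xCC 0x9F 0x39 0x72 0xE4 0xCF

Derivation:
Register before byte 1: 0xFF
After XOR with byte 0x65: 0x9A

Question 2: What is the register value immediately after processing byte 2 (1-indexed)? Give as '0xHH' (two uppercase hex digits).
Answer: 0xBE

Derivation:
After byte 1 (0x65): reg=0xCF
After byte 2 (0x9C): reg=0xBE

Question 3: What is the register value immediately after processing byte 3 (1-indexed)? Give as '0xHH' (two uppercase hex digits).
After byte 1 (0x65): reg=0xCF
After byte 2 (0x9C): reg=0xBE
After byte 3 (0xD4): reg=0x11

Answer: 0x11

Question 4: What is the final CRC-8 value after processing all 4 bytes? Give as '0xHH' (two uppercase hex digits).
After byte 1 (0x65): reg=0xCF
After byte 2 (0x9C): reg=0xBE
After byte 3 (0xD4): reg=0x11
After byte 4 (0x7F): reg=0x0D

Answer: 0x0D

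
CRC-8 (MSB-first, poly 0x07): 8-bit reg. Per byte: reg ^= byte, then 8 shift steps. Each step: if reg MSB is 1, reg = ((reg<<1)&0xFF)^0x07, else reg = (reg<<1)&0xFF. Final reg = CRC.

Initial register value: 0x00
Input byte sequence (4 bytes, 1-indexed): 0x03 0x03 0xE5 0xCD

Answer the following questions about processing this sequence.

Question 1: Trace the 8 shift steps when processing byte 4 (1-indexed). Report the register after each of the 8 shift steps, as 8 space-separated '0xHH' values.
Answer: 0xF3 0xE1 0xC5 0x8D 0x1D 0x3A 0x74 0xE8

Derivation:
After byte 1 (0x03): reg=0x09
After byte 2 (0x03): reg=0x36
After byte 3 (0xE5): reg=0x37
Register before byte 4: 0x37
After XOR with byte 0xCD: 0xFA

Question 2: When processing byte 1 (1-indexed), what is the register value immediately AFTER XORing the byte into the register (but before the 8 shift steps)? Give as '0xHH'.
Register before byte 1: 0x00
Byte 1: 0x03
0x00 XOR 0x03 = 0x03

Answer: 0x03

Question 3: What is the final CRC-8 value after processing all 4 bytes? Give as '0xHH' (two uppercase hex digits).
After byte 1 (0x03): reg=0x09
After byte 2 (0x03): reg=0x36
After byte 3 (0xE5): reg=0x37
After byte 4 (0xCD): reg=0xE8

Answer: 0xE8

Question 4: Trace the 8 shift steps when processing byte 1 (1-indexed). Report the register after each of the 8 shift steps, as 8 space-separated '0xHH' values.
Register before byte 1: 0x00
After XOR with byte 0x03: 0x03

Answer: 0x06 0x0C 0x18 0x30 0x60 0xC0 0x87 0x09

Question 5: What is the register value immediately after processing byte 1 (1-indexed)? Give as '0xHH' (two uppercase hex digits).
Answer: 0x09

Derivation:
After byte 1 (0x03): reg=0x09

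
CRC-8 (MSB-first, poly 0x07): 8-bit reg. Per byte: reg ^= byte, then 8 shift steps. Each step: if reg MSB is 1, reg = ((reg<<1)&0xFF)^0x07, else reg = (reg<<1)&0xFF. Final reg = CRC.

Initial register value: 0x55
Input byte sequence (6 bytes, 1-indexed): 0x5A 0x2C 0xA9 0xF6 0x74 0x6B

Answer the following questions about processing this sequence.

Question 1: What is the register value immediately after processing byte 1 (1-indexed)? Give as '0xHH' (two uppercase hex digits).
After byte 1 (0x5A): reg=0x2D

Answer: 0x2D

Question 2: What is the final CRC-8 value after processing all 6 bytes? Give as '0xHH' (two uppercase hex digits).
Answer: 0xCA

Derivation:
After byte 1 (0x5A): reg=0x2D
After byte 2 (0x2C): reg=0x07
After byte 3 (0xA9): reg=0x43
After byte 4 (0xF6): reg=0x02
After byte 5 (0x74): reg=0x45
After byte 6 (0x6B): reg=0xCA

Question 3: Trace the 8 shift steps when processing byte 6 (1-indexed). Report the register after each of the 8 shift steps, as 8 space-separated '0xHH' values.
After byte 1 (0x5A): reg=0x2D
After byte 2 (0x2C): reg=0x07
After byte 3 (0xA9): reg=0x43
After byte 4 (0xF6): reg=0x02
After byte 5 (0x74): reg=0x45
Register before byte 6: 0x45
After XOR with byte 0x6B: 0x2E

Answer: 0x5C 0xB8 0x77 0xEE 0xDB 0xB1 0x65 0xCA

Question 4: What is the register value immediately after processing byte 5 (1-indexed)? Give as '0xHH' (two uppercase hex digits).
After byte 1 (0x5A): reg=0x2D
After byte 2 (0x2C): reg=0x07
After byte 3 (0xA9): reg=0x43
After byte 4 (0xF6): reg=0x02
After byte 5 (0x74): reg=0x45

Answer: 0x45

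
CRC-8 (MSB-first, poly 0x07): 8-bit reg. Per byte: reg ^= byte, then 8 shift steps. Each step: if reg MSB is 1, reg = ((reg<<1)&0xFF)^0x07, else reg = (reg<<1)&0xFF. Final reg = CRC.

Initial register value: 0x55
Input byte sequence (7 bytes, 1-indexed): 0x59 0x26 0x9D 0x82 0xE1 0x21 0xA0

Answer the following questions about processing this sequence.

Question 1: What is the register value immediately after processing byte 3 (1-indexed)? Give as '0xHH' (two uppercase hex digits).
After byte 1 (0x59): reg=0x24
After byte 2 (0x26): reg=0x0E
After byte 3 (0x9D): reg=0xF0

Answer: 0xF0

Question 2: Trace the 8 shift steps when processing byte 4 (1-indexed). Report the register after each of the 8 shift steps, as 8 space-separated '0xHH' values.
Answer: 0xE4 0xCF 0x99 0x35 0x6A 0xD4 0xAF 0x59

Derivation:
After byte 1 (0x59): reg=0x24
After byte 2 (0x26): reg=0x0E
After byte 3 (0x9D): reg=0xF0
Register before byte 4: 0xF0
After XOR with byte 0x82: 0x72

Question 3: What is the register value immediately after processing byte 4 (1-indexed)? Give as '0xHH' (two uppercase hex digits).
Answer: 0x59

Derivation:
After byte 1 (0x59): reg=0x24
After byte 2 (0x26): reg=0x0E
After byte 3 (0x9D): reg=0xF0
After byte 4 (0x82): reg=0x59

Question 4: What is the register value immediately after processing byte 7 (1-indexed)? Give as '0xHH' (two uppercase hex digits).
After byte 1 (0x59): reg=0x24
After byte 2 (0x26): reg=0x0E
After byte 3 (0x9D): reg=0xF0
After byte 4 (0x82): reg=0x59
After byte 5 (0xE1): reg=0x21
After byte 6 (0x21): reg=0x00
After byte 7 (0xA0): reg=0x69

Answer: 0x69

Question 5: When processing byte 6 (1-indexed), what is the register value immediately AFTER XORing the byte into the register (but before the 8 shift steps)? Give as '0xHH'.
Register before byte 6: 0x21
Byte 6: 0x21
0x21 XOR 0x21 = 0x00

Answer: 0x00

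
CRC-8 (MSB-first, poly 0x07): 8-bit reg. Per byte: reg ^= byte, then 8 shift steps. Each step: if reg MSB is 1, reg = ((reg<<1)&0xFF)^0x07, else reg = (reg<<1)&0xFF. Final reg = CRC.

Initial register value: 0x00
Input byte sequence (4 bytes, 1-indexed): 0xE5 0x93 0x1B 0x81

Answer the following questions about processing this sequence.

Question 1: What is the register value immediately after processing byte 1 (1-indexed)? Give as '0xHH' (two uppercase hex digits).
After byte 1 (0xE5): reg=0xB5

Answer: 0xB5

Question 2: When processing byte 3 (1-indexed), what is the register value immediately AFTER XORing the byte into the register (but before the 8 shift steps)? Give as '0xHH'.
Answer: 0xE9

Derivation:
Register before byte 3: 0xF2
Byte 3: 0x1B
0xF2 XOR 0x1B = 0xE9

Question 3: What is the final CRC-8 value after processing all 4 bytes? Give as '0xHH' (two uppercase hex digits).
Answer: 0x70

Derivation:
After byte 1 (0xE5): reg=0xB5
After byte 2 (0x93): reg=0xF2
After byte 3 (0x1B): reg=0x91
After byte 4 (0x81): reg=0x70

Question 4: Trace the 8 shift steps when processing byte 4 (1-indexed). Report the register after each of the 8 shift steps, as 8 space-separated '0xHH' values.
Answer: 0x20 0x40 0x80 0x07 0x0E 0x1C 0x38 0x70

Derivation:
After byte 1 (0xE5): reg=0xB5
After byte 2 (0x93): reg=0xF2
After byte 3 (0x1B): reg=0x91
Register before byte 4: 0x91
After XOR with byte 0x81: 0x10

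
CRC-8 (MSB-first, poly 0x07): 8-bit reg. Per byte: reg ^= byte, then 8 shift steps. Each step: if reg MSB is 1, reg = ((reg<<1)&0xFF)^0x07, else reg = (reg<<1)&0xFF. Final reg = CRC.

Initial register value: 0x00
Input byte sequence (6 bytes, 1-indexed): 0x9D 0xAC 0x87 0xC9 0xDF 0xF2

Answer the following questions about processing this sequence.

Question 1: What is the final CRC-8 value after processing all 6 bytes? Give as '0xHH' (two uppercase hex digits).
Answer: 0x98

Derivation:
After byte 1 (0x9D): reg=0xDA
After byte 2 (0xAC): reg=0x45
After byte 3 (0x87): reg=0x40
After byte 4 (0xC9): reg=0xB6
After byte 5 (0xDF): reg=0x18
After byte 6 (0xF2): reg=0x98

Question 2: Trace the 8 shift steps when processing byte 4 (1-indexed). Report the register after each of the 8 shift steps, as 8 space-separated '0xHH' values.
Answer: 0x15 0x2A 0x54 0xA8 0x57 0xAE 0x5B 0xB6

Derivation:
After byte 1 (0x9D): reg=0xDA
After byte 2 (0xAC): reg=0x45
After byte 3 (0x87): reg=0x40
Register before byte 4: 0x40
After XOR with byte 0xC9: 0x89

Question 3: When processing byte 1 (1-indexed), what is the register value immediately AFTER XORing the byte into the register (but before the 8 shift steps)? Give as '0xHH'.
Answer: 0x9D

Derivation:
Register before byte 1: 0x00
Byte 1: 0x9D
0x00 XOR 0x9D = 0x9D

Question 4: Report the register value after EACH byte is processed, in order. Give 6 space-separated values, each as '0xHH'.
0xDA 0x45 0x40 0xB6 0x18 0x98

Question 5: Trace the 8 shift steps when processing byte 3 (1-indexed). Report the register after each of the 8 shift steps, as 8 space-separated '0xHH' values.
After byte 1 (0x9D): reg=0xDA
After byte 2 (0xAC): reg=0x45
Register before byte 3: 0x45
After XOR with byte 0x87: 0xC2

Answer: 0x83 0x01 0x02 0x04 0x08 0x10 0x20 0x40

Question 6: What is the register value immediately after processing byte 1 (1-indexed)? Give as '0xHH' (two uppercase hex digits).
After byte 1 (0x9D): reg=0xDA

Answer: 0xDA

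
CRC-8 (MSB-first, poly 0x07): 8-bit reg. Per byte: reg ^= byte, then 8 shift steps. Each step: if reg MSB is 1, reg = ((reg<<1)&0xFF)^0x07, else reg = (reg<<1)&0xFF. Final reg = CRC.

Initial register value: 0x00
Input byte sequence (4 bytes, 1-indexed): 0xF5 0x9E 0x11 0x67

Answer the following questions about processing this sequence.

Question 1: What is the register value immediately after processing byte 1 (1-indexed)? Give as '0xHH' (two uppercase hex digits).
After byte 1 (0xF5): reg=0xC5

Answer: 0xC5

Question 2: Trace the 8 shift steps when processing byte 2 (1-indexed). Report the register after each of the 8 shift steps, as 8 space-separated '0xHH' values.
After byte 1 (0xF5): reg=0xC5
Register before byte 2: 0xC5
After XOR with byte 0x9E: 0x5B

Answer: 0xB6 0x6B 0xD6 0xAB 0x51 0xA2 0x43 0x86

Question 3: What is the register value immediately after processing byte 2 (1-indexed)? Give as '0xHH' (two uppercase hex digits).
After byte 1 (0xF5): reg=0xC5
After byte 2 (0x9E): reg=0x86

Answer: 0x86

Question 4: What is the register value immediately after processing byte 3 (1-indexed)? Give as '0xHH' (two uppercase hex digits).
After byte 1 (0xF5): reg=0xC5
After byte 2 (0x9E): reg=0x86
After byte 3 (0x11): reg=0xEC

Answer: 0xEC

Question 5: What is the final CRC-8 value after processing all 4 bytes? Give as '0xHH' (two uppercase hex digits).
Answer: 0xB8

Derivation:
After byte 1 (0xF5): reg=0xC5
After byte 2 (0x9E): reg=0x86
After byte 3 (0x11): reg=0xEC
After byte 4 (0x67): reg=0xB8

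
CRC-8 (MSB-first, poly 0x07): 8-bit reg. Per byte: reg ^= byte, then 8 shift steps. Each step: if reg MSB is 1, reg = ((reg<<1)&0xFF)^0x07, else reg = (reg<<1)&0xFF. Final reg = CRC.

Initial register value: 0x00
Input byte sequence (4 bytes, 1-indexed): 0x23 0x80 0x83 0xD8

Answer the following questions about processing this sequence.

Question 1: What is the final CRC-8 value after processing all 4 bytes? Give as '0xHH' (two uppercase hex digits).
Answer: 0x70

Derivation:
After byte 1 (0x23): reg=0xE9
After byte 2 (0x80): reg=0x18
After byte 3 (0x83): reg=0xC8
After byte 4 (0xD8): reg=0x70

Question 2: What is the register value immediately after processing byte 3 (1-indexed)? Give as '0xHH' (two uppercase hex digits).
After byte 1 (0x23): reg=0xE9
After byte 2 (0x80): reg=0x18
After byte 3 (0x83): reg=0xC8

Answer: 0xC8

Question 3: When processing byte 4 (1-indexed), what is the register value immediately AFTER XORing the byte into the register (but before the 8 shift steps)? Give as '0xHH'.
Register before byte 4: 0xC8
Byte 4: 0xD8
0xC8 XOR 0xD8 = 0x10

Answer: 0x10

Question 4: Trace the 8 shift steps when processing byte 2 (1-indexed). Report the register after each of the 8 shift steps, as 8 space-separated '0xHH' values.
Answer: 0xD2 0xA3 0x41 0x82 0x03 0x06 0x0C 0x18

Derivation:
After byte 1 (0x23): reg=0xE9
Register before byte 2: 0xE9
After XOR with byte 0x80: 0x69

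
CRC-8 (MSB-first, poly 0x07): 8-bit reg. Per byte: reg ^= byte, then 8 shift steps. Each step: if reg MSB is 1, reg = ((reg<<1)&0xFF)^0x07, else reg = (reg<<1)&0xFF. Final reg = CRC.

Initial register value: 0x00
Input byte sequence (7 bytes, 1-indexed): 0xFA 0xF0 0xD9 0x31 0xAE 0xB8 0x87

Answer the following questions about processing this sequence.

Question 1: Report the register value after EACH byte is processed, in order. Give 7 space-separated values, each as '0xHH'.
0xE8 0x48 0xFE 0x63 0x6D 0x25 0x67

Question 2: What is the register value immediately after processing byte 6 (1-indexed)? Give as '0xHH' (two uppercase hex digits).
After byte 1 (0xFA): reg=0xE8
After byte 2 (0xF0): reg=0x48
After byte 3 (0xD9): reg=0xFE
After byte 4 (0x31): reg=0x63
After byte 5 (0xAE): reg=0x6D
After byte 6 (0xB8): reg=0x25

Answer: 0x25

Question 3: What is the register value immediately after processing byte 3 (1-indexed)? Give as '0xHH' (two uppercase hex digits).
Answer: 0xFE

Derivation:
After byte 1 (0xFA): reg=0xE8
After byte 2 (0xF0): reg=0x48
After byte 3 (0xD9): reg=0xFE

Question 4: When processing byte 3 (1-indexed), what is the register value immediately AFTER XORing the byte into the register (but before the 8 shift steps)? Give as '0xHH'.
Register before byte 3: 0x48
Byte 3: 0xD9
0x48 XOR 0xD9 = 0x91

Answer: 0x91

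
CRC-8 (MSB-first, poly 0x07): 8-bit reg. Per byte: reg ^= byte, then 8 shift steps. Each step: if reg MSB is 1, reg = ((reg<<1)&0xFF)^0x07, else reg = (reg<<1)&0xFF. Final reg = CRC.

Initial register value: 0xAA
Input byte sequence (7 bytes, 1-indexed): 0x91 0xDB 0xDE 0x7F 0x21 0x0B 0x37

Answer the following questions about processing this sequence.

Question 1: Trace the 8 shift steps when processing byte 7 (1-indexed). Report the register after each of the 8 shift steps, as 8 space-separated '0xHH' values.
Answer: 0xA9 0x55 0xAA 0x53 0xA6 0x4B 0x96 0x2B

Derivation:
After byte 1 (0x91): reg=0xA1
After byte 2 (0xDB): reg=0x61
After byte 3 (0xDE): reg=0x34
After byte 4 (0x7F): reg=0xF6
After byte 5 (0x21): reg=0x2B
After byte 6 (0x0B): reg=0xE0
Register before byte 7: 0xE0
After XOR with byte 0x37: 0xD7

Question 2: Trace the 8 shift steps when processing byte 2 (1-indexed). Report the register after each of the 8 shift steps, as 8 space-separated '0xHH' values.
Answer: 0xF4 0xEF 0xD9 0xB5 0x6D 0xDA 0xB3 0x61

Derivation:
After byte 1 (0x91): reg=0xA1
Register before byte 2: 0xA1
After XOR with byte 0xDB: 0x7A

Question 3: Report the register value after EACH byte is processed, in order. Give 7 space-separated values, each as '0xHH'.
0xA1 0x61 0x34 0xF6 0x2B 0xE0 0x2B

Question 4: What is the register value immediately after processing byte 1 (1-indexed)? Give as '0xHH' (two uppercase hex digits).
After byte 1 (0x91): reg=0xA1

Answer: 0xA1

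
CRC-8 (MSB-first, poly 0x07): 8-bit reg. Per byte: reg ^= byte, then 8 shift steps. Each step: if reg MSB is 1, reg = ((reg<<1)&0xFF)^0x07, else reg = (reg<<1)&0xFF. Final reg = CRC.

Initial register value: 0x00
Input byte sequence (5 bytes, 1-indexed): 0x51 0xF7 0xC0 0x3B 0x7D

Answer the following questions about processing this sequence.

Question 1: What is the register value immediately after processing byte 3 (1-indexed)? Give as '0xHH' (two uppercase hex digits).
Answer: 0x7E

Derivation:
After byte 1 (0x51): reg=0xB0
After byte 2 (0xF7): reg=0xD2
After byte 3 (0xC0): reg=0x7E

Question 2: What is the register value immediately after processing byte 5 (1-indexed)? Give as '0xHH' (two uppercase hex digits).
After byte 1 (0x51): reg=0xB0
After byte 2 (0xF7): reg=0xD2
After byte 3 (0xC0): reg=0x7E
After byte 4 (0x3B): reg=0xDC
After byte 5 (0x7D): reg=0x6E

Answer: 0x6E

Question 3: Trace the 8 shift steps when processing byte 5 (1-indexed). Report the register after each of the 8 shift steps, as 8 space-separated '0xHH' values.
Answer: 0x45 0x8A 0x13 0x26 0x4C 0x98 0x37 0x6E

Derivation:
After byte 1 (0x51): reg=0xB0
After byte 2 (0xF7): reg=0xD2
After byte 3 (0xC0): reg=0x7E
After byte 4 (0x3B): reg=0xDC
Register before byte 5: 0xDC
After XOR with byte 0x7D: 0xA1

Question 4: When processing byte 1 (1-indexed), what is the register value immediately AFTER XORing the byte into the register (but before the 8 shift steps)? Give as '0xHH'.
Register before byte 1: 0x00
Byte 1: 0x51
0x00 XOR 0x51 = 0x51

Answer: 0x51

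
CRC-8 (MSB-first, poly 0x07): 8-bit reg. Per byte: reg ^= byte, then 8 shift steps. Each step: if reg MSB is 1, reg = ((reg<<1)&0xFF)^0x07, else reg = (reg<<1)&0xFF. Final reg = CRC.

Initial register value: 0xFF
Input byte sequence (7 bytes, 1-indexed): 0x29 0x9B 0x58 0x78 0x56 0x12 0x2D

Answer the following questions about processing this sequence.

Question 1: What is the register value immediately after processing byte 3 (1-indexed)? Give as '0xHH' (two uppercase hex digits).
After byte 1 (0x29): reg=0x2C
After byte 2 (0x9B): reg=0x0C
After byte 3 (0x58): reg=0xAB

Answer: 0xAB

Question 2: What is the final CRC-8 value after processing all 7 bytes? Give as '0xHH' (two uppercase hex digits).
Answer: 0x10

Derivation:
After byte 1 (0x29): reg=0x2C
After byte 2 (0x9B): reg=0x0C
After byte 3 (0x58): reg=0xAB
After byte 4 (0x78): reg=0x37
After byte 5 (0x56): reg=0x20
After byte 6 (0x12): reg=0x9E
After byte 7 (0x2D): reg=0x10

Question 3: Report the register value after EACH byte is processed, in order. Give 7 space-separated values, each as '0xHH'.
0x2C 0x0C 0xAB 0x37 0x20 0x9E 0x10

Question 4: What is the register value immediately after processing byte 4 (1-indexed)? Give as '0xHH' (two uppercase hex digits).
After byte 1 (0x29): reg=0x2C
After byte 2 (0x9B): reg=0x0C
After byte 3 (0x58): reg=0xAB
After byte 4 (0x78): reg=0x37

Answer: 0x37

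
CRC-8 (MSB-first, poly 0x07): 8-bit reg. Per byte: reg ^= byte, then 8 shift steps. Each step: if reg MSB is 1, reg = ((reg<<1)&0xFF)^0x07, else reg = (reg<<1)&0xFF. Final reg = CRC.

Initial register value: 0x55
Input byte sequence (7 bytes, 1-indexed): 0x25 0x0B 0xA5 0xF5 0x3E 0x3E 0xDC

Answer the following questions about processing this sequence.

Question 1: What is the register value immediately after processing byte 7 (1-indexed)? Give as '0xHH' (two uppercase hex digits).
After byte 1 (0x25): reg=0x57
After byte 2 (0x0B): reg=0x93
After byte 3 (0xA5): reg=0x82
After byte 4 (0xF5): reg=0x42
After byte 5 (0x3E): reg=0x73
After byte 6 (0x3E): reg=0xE4
After byte 7 (0xDC): reg=0xA8

Answer: 0xA8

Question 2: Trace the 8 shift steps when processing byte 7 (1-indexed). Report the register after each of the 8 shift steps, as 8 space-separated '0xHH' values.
Answer: 0x70 0xE0 0xC7 0x89 0x15 0x2A 0x54 0xA8

Derivation:
After byte 1 (0x25): reg=0x57
After byte 2 (0x0B): reg=0x93
After byte 3 (0xA5): reg=0x82
After byte 4 (0xF5): reg=0x42
After byte 5 (0x3E): reg=0x73
After byte 6 (0x3E): reg=0xE4
Register before byte 7: 0xE4
After XOR with byte 0xDC: 0x38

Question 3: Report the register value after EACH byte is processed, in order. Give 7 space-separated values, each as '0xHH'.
0x57 0x93 0x82 0x42 0x73 0xE4 0xA8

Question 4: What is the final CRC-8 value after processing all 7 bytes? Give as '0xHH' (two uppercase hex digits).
After byte 1 (0x25): reg=0x57
After byte 2 (0x0B): reg=0x93
After byte 3 (0xA5): reg=0x82
After byte 4 (0xF5): reg=0x42
After byte 5 (0x3E): reg=0x73
After byte 6 (0x3E): reg=0xE4
After byte 7 (0xDC): reg=0xA8

Answer: 0xA8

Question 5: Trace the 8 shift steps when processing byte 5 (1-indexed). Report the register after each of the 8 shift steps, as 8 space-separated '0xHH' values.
After byte 1 (0x25): reg=0x57
After byte 2 (0x0B): reg=0x93
After byte 3 (0xA5): reg=0x82
After byte 4 (0xF5): reg=0x42
Register before byte 5: 0x42
After XOR with byte 0x3E: 0x7C

Answer: 0xF8 0xF7 0xE9 0xD5 0xAD 0x5D 0xBA 0x73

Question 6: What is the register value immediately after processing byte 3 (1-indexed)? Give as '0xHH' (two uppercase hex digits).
After byte 1 (0x25): reg=0x57
After byte 2 (0x0B): reg=0x93
After byte 3 (0xA5): reg=0x82

Answer: 0x82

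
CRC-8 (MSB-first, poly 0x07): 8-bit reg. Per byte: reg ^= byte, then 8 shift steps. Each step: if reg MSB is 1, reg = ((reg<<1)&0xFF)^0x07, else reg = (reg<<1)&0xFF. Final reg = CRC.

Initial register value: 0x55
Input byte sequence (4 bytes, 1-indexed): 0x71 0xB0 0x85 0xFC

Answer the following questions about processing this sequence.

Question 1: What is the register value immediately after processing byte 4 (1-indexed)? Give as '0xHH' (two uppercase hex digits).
Answer: 0x71

Derivation:
After byte 1 (0x71): reg=0xFC
After byte 2 (0xB0): reg=0xE3
After byte 3 (0x85): reg=0x35
After byte 4 (0xFC): reg=0x71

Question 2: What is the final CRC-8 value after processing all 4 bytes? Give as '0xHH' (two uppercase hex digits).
Answer: 0x71

Derivation:
After byte 1 (0x71): reg=0xFC
After byte 2 (0xB0): reg=0xE3
After byte 3 (0x85): reg=0x35
After byte 4 (0xFC): reg=0x71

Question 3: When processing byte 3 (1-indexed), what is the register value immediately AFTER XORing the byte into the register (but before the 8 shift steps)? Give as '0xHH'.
Answer: 0x66

Derivation:
Register before byte 3: 0xE3
Byte 3: 0x85
0xE3 XOR 0x85 = 0x66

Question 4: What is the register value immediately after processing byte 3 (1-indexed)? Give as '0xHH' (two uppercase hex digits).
Answer: 0x35

Derivation:
After byte 1 (0x71): reg=0xFC
After byte 2 (0xB0): reg=0xE3
After byte 3 (0x85): reg=0x35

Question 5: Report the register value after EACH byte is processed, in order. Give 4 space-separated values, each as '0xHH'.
0xFC 0xE3 0x35 0x71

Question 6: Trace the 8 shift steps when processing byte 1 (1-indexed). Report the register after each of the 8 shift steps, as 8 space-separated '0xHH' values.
Register before byte 1: 0x55
After XOR with byte 0x71: 0x24

Answer: 0x48 0x90 0x27 0x4E 0x9C 0x3F 0x7E 0xFC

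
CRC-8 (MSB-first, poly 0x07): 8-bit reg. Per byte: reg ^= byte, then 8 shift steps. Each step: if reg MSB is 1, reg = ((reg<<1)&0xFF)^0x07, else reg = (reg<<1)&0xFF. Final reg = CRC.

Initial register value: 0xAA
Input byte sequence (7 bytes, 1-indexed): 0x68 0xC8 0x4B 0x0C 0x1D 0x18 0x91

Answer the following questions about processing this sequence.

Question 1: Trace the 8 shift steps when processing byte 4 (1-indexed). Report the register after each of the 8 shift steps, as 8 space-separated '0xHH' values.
Answer: 0xCF 0x99 0x35 0x6A 0xD4 0xAF 0x59 0xB2

Derivation:
After byte 1 (0x68): reg=0x40
After byte 2 (0xC8): reg=0xB1
After byte 3 (0x4B): reg=0xE8
Register before byte 4: 0xE8
After XOR with byte 0x0C: 0xE4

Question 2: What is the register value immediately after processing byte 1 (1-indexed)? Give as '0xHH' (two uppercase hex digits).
Answer: 0x40

Derivation:
After byte 1 (0x68): reg=0x40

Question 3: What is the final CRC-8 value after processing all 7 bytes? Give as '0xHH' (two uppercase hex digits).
After byte 1 (0x68): reg=0x40
After byte 2 (0xC8): reg=0xB1
After byte 3 (0x4B): reg=0xE8
After byte 4 (0x0C): reg=0xB2
After byte 5 (0x1D): reg=0x44
After byte 6 (0x18): reg=0x93
After byte 7 (0x91): reg=0x0E

Answer: 0x0E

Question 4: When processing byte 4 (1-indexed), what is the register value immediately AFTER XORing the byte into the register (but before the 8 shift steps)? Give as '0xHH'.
Answer: 0xE4

Derivation:
Register before byte 4: 0xE8
Byte 4: 0x0C
0xE8 XOR 0x0C = 0xE4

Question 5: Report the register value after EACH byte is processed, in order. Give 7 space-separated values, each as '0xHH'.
0x40 0xB1 0xE8 0xB2 0x44 0x93 0x0E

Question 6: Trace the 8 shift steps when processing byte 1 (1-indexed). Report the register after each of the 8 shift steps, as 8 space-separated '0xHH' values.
Answer: 0x83 0x01 0x02 0x04 0x08 0x10 0x20 0x40

Derivation:
Register before byte 1: 0xAA
After XOR with byte 0x68: 0xC2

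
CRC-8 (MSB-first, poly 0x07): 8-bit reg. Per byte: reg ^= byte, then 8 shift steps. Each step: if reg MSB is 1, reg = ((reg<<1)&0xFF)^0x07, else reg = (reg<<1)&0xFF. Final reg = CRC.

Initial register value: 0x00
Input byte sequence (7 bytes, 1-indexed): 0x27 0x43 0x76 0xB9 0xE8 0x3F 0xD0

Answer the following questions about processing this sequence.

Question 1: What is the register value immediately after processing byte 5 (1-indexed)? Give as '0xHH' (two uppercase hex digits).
After byte 1 (0x27): reg=0xF5
After byte 2 (0x43): reg=0x0B
After byte 3 (0x76): reg=0x74
After byte 4 (0xB9): reg=0x6D
After byte 5 (0xE8): reg=0x92

Answer: 0x92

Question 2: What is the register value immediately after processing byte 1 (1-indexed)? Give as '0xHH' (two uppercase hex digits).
Answer: 0xF5

Derivation:
After byte 1 (0x27): reg=0xF5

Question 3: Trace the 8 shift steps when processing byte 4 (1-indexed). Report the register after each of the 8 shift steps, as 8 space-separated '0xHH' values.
Answer: 0x9D 0x3D 0x7A 0xF4 0xEF 0xD9 0xB5 0x6D

Derivation:
After byte 1 (0x27): reg=0xF5
After byte 2 (0x43): reg=0x0B
After byte 3 (0x76): reg=0x74
Register before byte 4: 0x74
After XOR with byte 0xB9: 0xCD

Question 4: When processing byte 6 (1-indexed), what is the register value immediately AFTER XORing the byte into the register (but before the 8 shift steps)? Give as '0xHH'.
Answer: 0xAD

Derivation:
Register before byte 6: 0x92
Byte 6: 0x3F
0x92 XOR 0x3F = 0xAD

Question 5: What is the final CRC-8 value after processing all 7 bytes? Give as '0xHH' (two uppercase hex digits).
Answer: 0xCF

Derivation:
After byte 1 (0x27): reg=0xF5
After byte 2 (0x43): reg=0x0B
After byte 3 (0x76): reg=0x74
After byte 4 (0xB9): reg=0x6D
After byte 5 (0xE8): reg=0x92
After byte 6 (0x3F): reg=0x4A
After byte 7 (0xD0): reg=0xCF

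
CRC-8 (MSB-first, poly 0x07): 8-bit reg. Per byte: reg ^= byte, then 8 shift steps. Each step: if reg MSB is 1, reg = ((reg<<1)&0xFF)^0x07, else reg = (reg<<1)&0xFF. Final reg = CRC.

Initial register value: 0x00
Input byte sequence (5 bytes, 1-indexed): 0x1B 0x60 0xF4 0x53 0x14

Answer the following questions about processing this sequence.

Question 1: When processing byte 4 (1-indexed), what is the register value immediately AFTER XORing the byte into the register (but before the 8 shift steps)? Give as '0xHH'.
Answer: 0x2A

Derivation:
Register before byte 4: 0x79
Byte 4: 0x53
0x79 XOR 0x53 = 0x2A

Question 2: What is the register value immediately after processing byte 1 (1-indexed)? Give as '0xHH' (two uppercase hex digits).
After byte 1 (0x1B): reg=0x41

Answer: 0x41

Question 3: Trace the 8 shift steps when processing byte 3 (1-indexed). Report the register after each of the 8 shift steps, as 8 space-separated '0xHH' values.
After byte 1 (0x1B): reg=0x41
After byte 2 (0x60): reg=0xE7
Register before byte 3: 0xE7
After XOR with byte 0xF4: 0x13

Answer: 0x26 0x4C 0x98 0x37 0x6E 0xDC 0xBF 0x79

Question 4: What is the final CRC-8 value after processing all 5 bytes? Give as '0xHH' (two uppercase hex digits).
Answer: 0x40

Derivation:
After byte 1 (0x1B): reg=0x41
After byte 2 (0x60): reg=0xE7
After byte 3 (0xF4): reg=0x79
After byte 4 (0x53): reg=0xD6
After byte 5 (0x14): reg=0x40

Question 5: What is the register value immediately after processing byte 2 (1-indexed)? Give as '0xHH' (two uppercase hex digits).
After byte 1 (0x1B): reg=0x41
After byte 2 (0x60): reg=0xE7

Answer: 0xE7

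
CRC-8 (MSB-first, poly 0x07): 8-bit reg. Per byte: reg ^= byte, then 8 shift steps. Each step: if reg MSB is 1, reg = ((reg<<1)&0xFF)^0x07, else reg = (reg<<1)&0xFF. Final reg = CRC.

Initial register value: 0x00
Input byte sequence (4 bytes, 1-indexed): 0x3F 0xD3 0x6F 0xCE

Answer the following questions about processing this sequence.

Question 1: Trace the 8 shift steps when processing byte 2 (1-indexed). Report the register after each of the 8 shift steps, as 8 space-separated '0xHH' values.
Answer: 0xDC 0xBF 0x79 0xF2 0xE3 0xC1 0x85 0x0D

Derivation:
After byte 1 (0x3F): reg=0xBD
Register before byte 2: 0xBD
After XOR with byte 0xD3: 0x6E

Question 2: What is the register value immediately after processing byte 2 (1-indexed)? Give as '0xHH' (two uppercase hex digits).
After byte 1 (0x3F): reg=0xBD
After byte 2 (0xD3): reg=0x0D

Answer: 0x0D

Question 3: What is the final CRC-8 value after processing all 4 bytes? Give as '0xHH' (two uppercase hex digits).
After byte 1 (0x3F): reg=0xBD
After byte 2 (0xD3): reg=0x0D
After byte 3 (0x6F): reg=0x29
After byte 4 (0xCE): reg=0xBB

Answer: 0xBB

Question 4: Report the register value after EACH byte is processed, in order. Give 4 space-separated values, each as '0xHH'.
0xBD 0x0D 0x29 0xBB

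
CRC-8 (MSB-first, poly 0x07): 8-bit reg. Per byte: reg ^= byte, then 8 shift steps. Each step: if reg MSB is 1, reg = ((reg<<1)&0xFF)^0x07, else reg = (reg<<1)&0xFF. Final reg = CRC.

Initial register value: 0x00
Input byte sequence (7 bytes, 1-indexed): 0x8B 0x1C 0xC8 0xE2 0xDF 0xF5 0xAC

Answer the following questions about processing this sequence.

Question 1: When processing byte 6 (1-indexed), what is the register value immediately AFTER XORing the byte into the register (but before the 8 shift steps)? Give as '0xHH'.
Register before byte 6: 0x01
Byte 6: 0xF5
0x01 XOR 0xF5 = 0xF4

Answer: 0xF4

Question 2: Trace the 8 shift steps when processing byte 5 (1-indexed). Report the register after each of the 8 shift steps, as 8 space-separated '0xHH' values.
Answer: 0xB5 0x6D 0xDA 0xB3 0x61 0xC2 0x83 0x01

Derivation:
After byte 1 (0x8B): reg=0xB8
After byte 2 (0x1C): reg=0x75
After byte 3 (0xC8): reg=0x3A
After byte 4 (0xE2): reg=0x06
Register before byte 5: 0x06
After XOR with byte 0xDF: 0xD9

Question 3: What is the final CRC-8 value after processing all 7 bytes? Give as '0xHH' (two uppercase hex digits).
After byte 1 (0x8B): reg=0xB8
After byte 2 (0x1C): reg=0x75
After byte 3 (0xC8): reg=0x3A
After byte 4 (0xE2): reg=0x06
After byte 5 (0xDF): reg=0x01
After byte 6 (0xF5): reg=0xC2
After byte 7 (0xAC): reg=0x0D

Answer: 0x0D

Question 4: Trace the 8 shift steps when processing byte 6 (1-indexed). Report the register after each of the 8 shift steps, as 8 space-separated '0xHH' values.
Answer: 0xEF 0xD9 0xB5 0x6D 0xDA 0xB3 0x61 0xC2

Derivation:
After byte 1 (0x8B): reg=0xB8
After byte 2 (0x1C): reg=0x75
After byte 3 (0xC8): reg=0x3A
After byte 4 (0xE2): reg=0x06
After byte 5 (0xDF): reg=0x01
Register before byte 6: 0x01
After XOR with byte 0xF5: 0xF4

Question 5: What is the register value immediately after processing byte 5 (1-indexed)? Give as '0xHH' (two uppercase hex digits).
Answer: 0x01

Derivation:
After byte 1 (0x8B): reg=0xB8
After byte 2 (0x1C): reg=0x75
After byte 3 (0xC8): reg=0x3A
After byte 4 (0xE2): reg=0x06
After byte 5 (0xDF): reg=0x01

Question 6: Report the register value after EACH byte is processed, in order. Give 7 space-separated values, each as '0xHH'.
0xB8 0x75 0x3A 0x06 0x01 0xC2 0x0D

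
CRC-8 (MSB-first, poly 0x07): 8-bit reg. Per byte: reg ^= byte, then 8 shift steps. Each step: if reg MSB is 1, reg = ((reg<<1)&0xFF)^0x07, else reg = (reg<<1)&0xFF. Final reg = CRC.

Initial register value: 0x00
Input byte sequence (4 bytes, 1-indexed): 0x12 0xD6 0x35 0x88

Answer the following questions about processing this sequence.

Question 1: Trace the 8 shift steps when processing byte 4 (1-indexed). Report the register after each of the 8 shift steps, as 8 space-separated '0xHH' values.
Answer: 0x61 0xC2 0x83 0x01 0x02 0x04 0x08 0x10

Derivation:
After byte 1 (0x12): reg=0x7E
After byte 2 (0xD6): reg=0x51
After byte 3 (0x35): reg=0x3B
Register before byte 4: 0x3B
After XOR with byte 0x88: 0xB3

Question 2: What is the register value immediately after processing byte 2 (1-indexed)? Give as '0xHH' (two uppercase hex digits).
Answer: 0x51

Derivation:
After byte 1 (0x12): reg=0x7E
After byte 2 (0xD6): reg=0x51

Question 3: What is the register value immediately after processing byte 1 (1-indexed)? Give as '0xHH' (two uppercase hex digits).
Answer: 0x7E

Derivation:
After byte 1 (0x12): reg=0x7E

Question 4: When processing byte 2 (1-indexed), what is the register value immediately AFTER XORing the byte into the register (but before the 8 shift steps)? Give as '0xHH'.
Register before byte 2: 0x7E
Byte 2: 0xD6
0x7E XOR 0xD6 = 0xA8

Answer: 0xA8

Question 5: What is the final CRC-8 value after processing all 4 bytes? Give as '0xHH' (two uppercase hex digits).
Answer: 0x10

Derivation:
After byte 1 (0x12): reg=0x7E
After byte 2 (0xD6): reg=0x51
After byte 3 (0x35): reg=0x3B
After byte 4 (0x88): reg=0x10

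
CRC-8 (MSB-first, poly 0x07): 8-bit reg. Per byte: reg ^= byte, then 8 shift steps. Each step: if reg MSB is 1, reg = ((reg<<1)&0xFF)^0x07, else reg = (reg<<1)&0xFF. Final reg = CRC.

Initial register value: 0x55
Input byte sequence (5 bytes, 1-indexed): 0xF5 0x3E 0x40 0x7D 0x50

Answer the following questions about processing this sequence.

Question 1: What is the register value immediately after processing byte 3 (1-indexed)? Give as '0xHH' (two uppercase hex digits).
Answer: 0xA0

Derivation:
After byte 1 (0xF5): reg=0x69
After byte 2 (0x3E): reg=0xA2
After byte 3 (0x40): reg=0xA0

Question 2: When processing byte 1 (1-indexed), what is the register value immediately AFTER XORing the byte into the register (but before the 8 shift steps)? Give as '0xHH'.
Register before byte 1: 0x55
Byte 1: 0xF5
0x55 XOR 0xF5 = 0xA0

Answer: 0xA0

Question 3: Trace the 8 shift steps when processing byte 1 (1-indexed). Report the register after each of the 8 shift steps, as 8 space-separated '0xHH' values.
Answer: 0x47 0x8E 0x1B 0x36 0x6C 0xD8 0xB7 0x69

Derivation:
Register before byte 1: 0x55
After XOR with byte 0xF5: 0xA0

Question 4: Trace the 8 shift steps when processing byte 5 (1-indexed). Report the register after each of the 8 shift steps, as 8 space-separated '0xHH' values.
Answer: 0x9A 0x33 0x66 0xCC 0x9F 0x39 0x72 0xE4

Derivation:
After byte 1 (0xF5): reg=0x69
After byte 2 (0x3E): reg=0xA2
After byte 3 (0x40): reg=0xA0
After byte 4 (0x7D): reg=0x1D
Register before byte 5: 0x1D
After XOR with byte 0x50: 0x4D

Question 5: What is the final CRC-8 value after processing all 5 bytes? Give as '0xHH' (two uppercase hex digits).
After byte 1 (0xF5): reg=0x69
After byte 2 (0x3E): reg=0xA2
After byte 3 (0x40): reg=0xA0
After byte 4 (0x7D): reg=0x1D
After byte 5 (0x50): reg=0xE4

Answer: 0xE4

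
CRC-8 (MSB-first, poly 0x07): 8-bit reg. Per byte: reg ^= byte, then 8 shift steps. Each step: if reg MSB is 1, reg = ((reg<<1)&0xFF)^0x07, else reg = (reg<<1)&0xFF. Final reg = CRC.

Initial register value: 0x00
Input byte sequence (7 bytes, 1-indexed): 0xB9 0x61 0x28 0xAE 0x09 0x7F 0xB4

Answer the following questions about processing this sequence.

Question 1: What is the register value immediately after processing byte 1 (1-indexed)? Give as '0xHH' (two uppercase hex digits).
Answer: 0x26

Derivation:
After byte 1 (0xB9): reg=0x26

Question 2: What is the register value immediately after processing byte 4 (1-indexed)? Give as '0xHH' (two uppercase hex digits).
Answer: 0xD5

Derivation:
After byte 1 (0xB9): reg=0x26
After byte 2 (0x61): reg=0xD2
After byte 3 (0x28): reg=0xE8
After byte 4 (0xAE): reg=0xD5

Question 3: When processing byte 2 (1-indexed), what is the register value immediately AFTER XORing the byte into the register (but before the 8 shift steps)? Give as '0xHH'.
Answer: 0x47

Derivation:
Register before byte 2: 0x26
Byte 2: 0x61
0x26 XOR 0x61 = 0x47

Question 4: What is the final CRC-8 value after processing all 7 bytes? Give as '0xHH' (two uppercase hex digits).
After byte 1 (0xB9): reg=0x26
After byte 2 (0x61): reg=0xD2
After byte 3 (0x28): reg=0xE8
After byte 4 (0xAE): reg=0xD5
After byte 5 (0x09): reg=0x1A
After byte 6 (0x7F): reg=0x3C
After byte 7 (0xB4): reg=0xB1

Answer: 0xB1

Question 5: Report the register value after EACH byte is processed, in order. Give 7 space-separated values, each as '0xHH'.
0x26 0xD2 0xE8 0xD5 0x1A 0x3C 0xB1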